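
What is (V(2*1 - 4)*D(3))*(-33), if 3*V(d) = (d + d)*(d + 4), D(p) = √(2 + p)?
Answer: 88*√5 ≈ 196.77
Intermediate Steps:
V(d) = 2*d*(4 + d)/3 (V(d) = ((d + d)*(d + 4))/3 = ((2*d)*(4 + d))/3 = (2*d*(4 + d))/3 = 2*d*(4 + d)/3)
(V(2*1 - 4)*D(3))*(-33) = ((2*(2*1 - 4)*(4 + (2*1 - 4))/3)*√(2 + 3))*(-33) = ((2*(2 - 4)*(4 + (2 - 4))/3)*√5)*(-33) = (((⅔)*(-2)*(4 - 2))*√5)*(-33) = (((⅔)*(-2)*2)*√5)*(-33) = -8*√5/3*(-33) = 88*√5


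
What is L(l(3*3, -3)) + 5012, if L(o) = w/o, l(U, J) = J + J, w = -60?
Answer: 5022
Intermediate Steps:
l(U, J) = 2*J
L(o) = -60/o
L(l(3*3, -3)) + 5012 = -60/(2*(-3)) + 5012 = -60/(-6) + 5012 = -60*(-⅙) + 5012 = 10 + 5012 = 5022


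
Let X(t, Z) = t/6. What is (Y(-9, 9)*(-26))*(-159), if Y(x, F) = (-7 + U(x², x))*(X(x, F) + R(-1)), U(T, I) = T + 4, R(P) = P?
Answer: -806130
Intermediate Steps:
X(t, Z) = t/6 (X(t, Z) = t*(⅙) = t/6)
U(T, I) = 4 + T
Y(x, F) = (-1 + x/6)*(-3 + x²) (Y(x, F) = (-7 + (4 + x²))*(x/6 - 1) = (-3 + x²)*(-1 + x/6) = (-1 + x/6)*(-3 + x²))
(Y(-9, 9)*(-26))*(-159) = ((3 - 1*(-9)² - ½*(-9) + (⅙)*(-9)³)*(-26))*(-159) = ((3 - 1*81 + 9/2 + (⅙)*(-729))*(-26))*(-159) = ((3 - 81 + 9/2 - 243/2)*(-26))*(-159) = -195*(-26)*(-159) = 5070*(-159) = -806130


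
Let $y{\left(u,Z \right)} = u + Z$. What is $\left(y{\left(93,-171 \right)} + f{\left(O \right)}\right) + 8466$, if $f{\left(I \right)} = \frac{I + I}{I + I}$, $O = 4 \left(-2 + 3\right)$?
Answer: $8389$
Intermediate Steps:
$O = 4$ ($O = 4 \cdot 1 = 4$)
$f{\left(I \right)} = 1$ ($f{\left(I \right)} = \frac{2 I}{2 I} = 2 I \frac{1}{2 I} = 1$)
$y{\left(u,Z \right)} = Z + u$
$\left(y{\left(93,-171 \right)} + f{\left(O \right)}\right) + 8466 = \left(\left(-171 + 93\right) + 1\right) + 8466 = \left(-78 + 1\right) + 8466 = -77 + 8466 = 8389$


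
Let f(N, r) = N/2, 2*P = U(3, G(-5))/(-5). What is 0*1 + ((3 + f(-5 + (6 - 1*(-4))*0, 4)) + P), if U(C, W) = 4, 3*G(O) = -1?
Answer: ⅒ ≈ 0.10000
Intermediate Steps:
G(O) = -⅓ (G(O) = (⅓)*(-1) = -⅓)
P = -⅖ (P = (4/(-5))/2 = (4*(-⅕))/2 = (½)*(-⅘) = -⅖ ≈ -0.40000)
f(N, r) = N/2 (f(N, r) = N*(½) = N/2)
0*1 + ((3 + f(-5 + (6 - 1*(-4))*0, 4)) + P) = 0*1 + ((3 + (-5 + (6 - 1*(-4))*0)/2) - ⅖) = 0 + ((3 + (-5 + (6 + 4)*0)/2) - ⅖) = 0 + ((3 + (-5 + 10*0)/2) - ⅖) = 0 + ((3 + (-5 + 0)/2) - ⅖) = 0 + ((3 + (½)*(-5)) - ⅖) = 0 + ((3 - 5/2) - ⅖) = 0 + (½ - ⅖) = 0 + ⅒ = ⅒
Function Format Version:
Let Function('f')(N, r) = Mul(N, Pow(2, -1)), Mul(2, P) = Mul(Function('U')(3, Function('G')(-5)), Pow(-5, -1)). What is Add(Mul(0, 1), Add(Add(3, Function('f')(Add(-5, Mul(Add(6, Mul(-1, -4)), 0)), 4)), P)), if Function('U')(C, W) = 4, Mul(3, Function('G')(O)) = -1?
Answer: Rational(1, 10) ≈ 0.10000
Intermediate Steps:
Function('G')(O) = Rational(-1, 3) (Function('G')(O) = Mul(Rational(1, 3), -1) = Rational(-1, 3))
P = Rational(-2, 5) (P = Mul(Rational(1, 2), Mul(4, Pow(-5, -1))) = Mul(Rational(1, 2), Mul(4, Rational(-1, 5))) = Mul(Rational(1, 2), Rational(-4, 5)) = Rational(-2, 5) ≈ -0.40000)
Function('f')(N, r) = Mul(Rational(1, 2), N) (Function('f')(N, r) = Mul(N, Rational(1, 2)) = Mul(Rational(1, 2), N))
Add(Mul(0, 1), Add(Add(3, Function('f')(Add(-5, Mul(Add(6, Mul(-1, -4)), 0)), 4)), P)) = Add(Mul(0, 1), Add(Add(3, Mul(Rational(1, 2), Add(-5, Mul(Add(6, Mul(-1, -4)), 0)))), Rational(-2, 5))) = Add(0, Add(Add(3, Mul(Rational(1, 2), Add(-5, Mul(Add(6, 4), 0)))), Rational(-2, 5))) = Add(0, Add(Add(3, Mul(Rational(1, 2), Add(-5, Mul(10, 0)))), Rational(-2, 5))) = Add(0, Add(Add(3, Mul(Rational(1, 2), Add(-5, 0))), Rational(-2, 5))) = Add(0, Add(Add(3, Mul(Rational(1, 2), -5)), Rational(-2, 5))) = Add(0, Add(Add(3, Rational(-5, 2)), Rational(-2, 5))) = Add(0, Add(Rational(1, 2), Rational(-2, 5))) = Add(0, Rational(1, 10)) = Rational(1, 10)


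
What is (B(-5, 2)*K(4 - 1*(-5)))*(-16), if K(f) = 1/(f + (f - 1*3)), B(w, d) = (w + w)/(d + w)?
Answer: -32/9 ≈ -3.5556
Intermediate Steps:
B(w, d) = 2*w/(d + w) (B(w, d) = (2*w)/(d + w) = 2*w/(d + w))
K(f) = 1/(-3 + 2*f) (K(f) = 1/(f + (f - 3)) = 1/(f + (-3 + f)) = 1/(-3 + 2*f))
(B(-5, 2)*K(4 - 1*(-5)))*(-16) = ((2*(-5)/(2 - 5))/(-3 + 2*(4 - 1*(-5))))*(-16) = ((2*(-5)/(-3))/(-3 + 2*(4 + 5)))*(-16) = ((2*(-5)*(-1/3))/(-3 + 2*9))*(-16) = (10/(3*(-3 + 18)))*(-16) = ((10/3)/15)*(-16) = ((10/3)*(1/15))*(-16) = (2/9)*(-16) = -32/9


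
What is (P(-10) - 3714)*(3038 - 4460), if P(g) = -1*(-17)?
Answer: 5257134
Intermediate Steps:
P(g) = 17
(P(-10) - 3714)*(3038 - 4460) = (17 - 3714)*(3038 - 4460) = -3697*(-1422) = 5257134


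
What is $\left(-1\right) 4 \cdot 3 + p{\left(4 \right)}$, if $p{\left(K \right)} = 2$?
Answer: $-10$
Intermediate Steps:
$\left(-1\right) 4 \cdot 3 + p{\left(4 \right)} = \left(-1\right) 4 \cdot 3 + 2 = \left(-4\right) 3 + 2 = -12 + 2 = -10$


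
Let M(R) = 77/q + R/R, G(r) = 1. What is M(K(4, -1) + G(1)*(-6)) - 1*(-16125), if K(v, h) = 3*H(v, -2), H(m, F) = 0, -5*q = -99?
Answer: 145169/9 ≈ 16130.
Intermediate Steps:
q = 99/5 (q = -⅕*(-99) = 99/5 ≈ 19.800)
K(v, h) = 0 (K(v, h) = 3*0 = 0)
M(R) = 44/9 (M(R) = 77/(99/5) + R/R = 77*(5/99) + 1 = 35/9 + 1 = 44/9)
M(K(4, -1) + G(1)*(-6)) - 1*(-16125) = 44/9 - 1*(-16125) = 44/9 + 16125 = 145169/9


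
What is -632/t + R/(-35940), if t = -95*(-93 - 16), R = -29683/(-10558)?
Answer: -48024524821/785850310920 ≈ -0.061112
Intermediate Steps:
R = 29683/10558 (R = -29683*(-1/10558) = 29683/10558 ≈ 2.8114)
t = 10355 (t = -95*(-109) = 10355)
-632/t + R/(-35940) = -632/10355 + (29683/10558)/(-35940) = -632*1/10355 + (29683/10558)*(-1/35940) = -632/10355 - 29683/379454520 = -48024524821/785850310920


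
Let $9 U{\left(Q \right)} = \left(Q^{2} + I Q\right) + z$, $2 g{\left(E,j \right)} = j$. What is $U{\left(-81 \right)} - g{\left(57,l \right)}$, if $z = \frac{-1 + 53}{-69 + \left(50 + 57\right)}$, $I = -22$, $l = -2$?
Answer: $\frac{158714}{171} \approx 928.15$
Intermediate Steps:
$g{\left(E,j \right)} = \frac{j}{2}$
$z = \frac{26}{19}$ ($z = \frac{52}{-69 + 107} = \frac{52}{38} = 52 \cdot \frac{1}{38} = \frac{26}{19} \approx 1.3684$)
$U{\left(Q \right)} = \frac{26}{171} - \frac{22 Q}{9} + \frac{Q^{2}}{9}$ ($U{\left(Q \right)} = \frac{\left(Q^{2} - 22 Q\right) + \frac{26}{19}}{9} = \frac{\frac{26}{19} + Q^{2} - 22 Q}{9} = \frac{26}{171} - \frac{22 Q}{9} + \frac{Q^{2}}{9}$)
$U{\left(-81 \right)} - g{\left(57,l \right)} = \left(\frac{26}{171} - -198 + \frac{\left(-81\right)^{2}}{9}\right) - \frac{1}{2} \left(-2\right) = \left(\frac{26}{171} + 198 + \frac{1}{9} \cdot 6561\right) - -1 = \left(\frac{26}{171} + 198 + 729\right) + 1 = \frac{158543}{171} + 1 = \frac{158714}{171}$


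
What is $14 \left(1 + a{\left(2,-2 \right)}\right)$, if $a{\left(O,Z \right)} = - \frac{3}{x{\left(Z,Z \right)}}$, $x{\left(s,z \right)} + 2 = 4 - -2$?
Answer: $\frac{7}{2} \approx 3.5$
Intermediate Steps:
$x{\left(s,z \right)} = 4$ ($x{\left(s,z \right)} = -2 + \left(4 - -2\right) = -2 + \left(4 + 2\right) = -2 + 6 = 4$)
$a{\left(O,Z \right)} = - \frac{3}{4}$
$14 \left(1 + a{\left(2,-2 \right)}\right) = 14 \left(1 - \frac{3}{4}\right) = 14 \cdot \frac{1}{4} = \frac{7}{2}$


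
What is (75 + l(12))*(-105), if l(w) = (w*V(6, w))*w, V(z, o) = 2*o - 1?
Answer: -355635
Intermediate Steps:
V(z, o) = -1 + 2*o
l(w) = w²*(-1 + 2*w) (l(w) = (w*(-1 + 2*w))*w = w²*(-1 + 2*w))
(75 + l(12))*(-105) = (75 + 12²*(-1 + 2*12))*(-105) = (75 + 144*(-1 + 24))*(-105) = (75 + 144*23)*(-105) = (75 + 3312)*(-105) = 3387*(-105) = -355635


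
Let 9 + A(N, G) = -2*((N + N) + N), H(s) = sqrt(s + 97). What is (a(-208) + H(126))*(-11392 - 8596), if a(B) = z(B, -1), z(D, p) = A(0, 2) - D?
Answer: -3977612 - 19988*sqrt(223) ≈ -4.2761e+6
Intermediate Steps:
H(s) = sqrt(97 + s)
A(N, G) = -9 - 6*N (A(N, G) = -9 - 2*((N + N) + N) = -9 - 2*(2*N + N) = -9 - 6*N)
z(D, p) = -9 - D (z(D, p) = (-9 - 6*0) - D = (-9 + 0) - D = -9 - D)
a(B) = -9 - B
(a(-208) + H(126))*(-11392 - 8596) = ((-9 - 1*(-208)) + sqrt(97 + 126))*(-11392 - 8596) = ((-9 + 208) + sqrt(223))*(-19988) = (199 + sqrt(223))*(-19988) = -3977612 - 19988*sqrt(223)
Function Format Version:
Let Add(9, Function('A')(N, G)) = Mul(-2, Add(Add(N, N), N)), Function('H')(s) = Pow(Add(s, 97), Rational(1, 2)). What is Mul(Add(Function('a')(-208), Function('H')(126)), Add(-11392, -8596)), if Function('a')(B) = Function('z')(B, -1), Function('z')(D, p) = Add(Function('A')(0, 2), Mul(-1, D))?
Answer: Add(-3977612, Mul(-19988, Pow(223, Rational(1, 2)))) ≈ -4.2761e+6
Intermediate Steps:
Function('H')(s) = Pow(Add(97, s), Rational(1, 2))
Function('A')(N, G) = Add(-9, Mul(-6, N)) (Function('A')(N, G) = Add(-9, Mul(-2, Add(Add(N, N), N))) = Add(-9, Mul(-2, Add(Mul(2, N), N))) = Add(-9, Mul(-2, Mul(3, N))) = Add(-9, Mul(-6, N)))
Function('z')(D, p) = Add(-9, Mul(-1, D)) (Function('z')(D, p) = Add(Add(-9, Mul(-6, 0)), Mul(-1, D)) = Add(Add(-9, 0), Mul(-1, D)) = Add(-9, Mul(-1, D)))
Function('a')(B) = Add(-9, Mul(-1, B))
Mul(Add(Function('a')(-208), Function('H')(126)), Add(-11392, -8596)) = Mul(Add(Add(-9, Mul(-1, -208)), Pow(Add(97, 126), Rational(1, 2))), Add(-11392, -8596)) = Mul(Add(Add(-9, 208), Pow(223, Rational(1, 2))), -19988) = Mul(Add(199, Pow(223, Rational(1, 2))), -19988) = Add(-3977612, Mul(-19988, Pow(223, Rational(1, 2))))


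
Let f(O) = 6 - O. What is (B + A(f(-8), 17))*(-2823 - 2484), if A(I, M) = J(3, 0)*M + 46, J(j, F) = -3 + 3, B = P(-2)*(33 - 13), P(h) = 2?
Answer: -456402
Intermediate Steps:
B = 40 (B = 2*(33 - 13) = 2*20 = 40)
J(j, F) = 0
A(I, M) = 46 (A(I, M) = 0*M + 46 = 0 + 46 = 46)
(B + A(f(-8), 17))*(-2823 - 2484) = (40 + 46)*(-2823 - 2484) = 86*(-5307) = -456402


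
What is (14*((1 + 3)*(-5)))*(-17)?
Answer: 4760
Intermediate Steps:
(14*((1 + 3)*(-5)))*(-17) = (14*(4*(-5)))*(-17) = (14*(-20))*(-17) = -280*(-17) = 4760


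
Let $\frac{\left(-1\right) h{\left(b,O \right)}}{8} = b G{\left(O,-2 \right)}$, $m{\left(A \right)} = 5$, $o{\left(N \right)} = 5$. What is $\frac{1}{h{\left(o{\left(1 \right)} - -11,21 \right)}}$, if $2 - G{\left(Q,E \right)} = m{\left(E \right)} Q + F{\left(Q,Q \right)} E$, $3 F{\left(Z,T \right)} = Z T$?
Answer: $- \frac{1}{24448} \approx -4.0903 \cdot 10^{-5}$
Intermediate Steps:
$F{\left(Z,T \right)} = \frac{T Z}{3}$ ($F{\left(Z,T \right)} = \frac{Z T}{3} = \frac{T Z}{3}$)
$G{\left(Q,E \right)} = 2 - 5 Q - \frac{E Q^{2}}{3}$ ($G{\left(Q,E \right)} = 2 - \left(5 Q + \frac{Q Q}{3} E\right) = 2 - \left(5 Q + \frac{Q^{2}}{3} E\right) = 2 - \left(5 Q + \frac{E Q^{2}}{3}\right) = 2 - 5 Q - \frac{E Q^{2}}{3}$)
$h{\left(b,O \right)} = - 8 b \left(2 - 5 O + \frac{2 O^{2}}{3}\right)$ ($h{\left(b,O \right)} = - 8 b \left(2 - 5 O - - \frac{2 O^{2}}{3}\right) = - 8 b \left(2 - 5 O + \frac{2 O^{2}}{3}\right)$)
$\frac{1}{h{\left(o{\left(1 \right)} - -11,21 \right)}} = \frac{1}{\frac{8}{3} \left(5 - -11\right) \left(-6 - 2 \cdot 21^{2} + 15 \cdot 21\right)} = \frac{1}{\frac{8}{3} \left(5 + 11\right) \left(-6 - 882 + 315\right)} = \frac{1}{\frac{8}{3} \cdot 16 \left(-6 - 882 + 315\right)} = \frac{1}{\frac{8}{3} \cdot 16 \left(-573\right)} = \frac{1}{-24448} = - \frac{1}{24448}$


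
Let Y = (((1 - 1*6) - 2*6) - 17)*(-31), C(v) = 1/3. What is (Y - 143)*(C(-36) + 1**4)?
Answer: 3644/3 ≈ 1214.7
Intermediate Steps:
C(v) = 1/3
Y = 1054 (Y = (((1 - 6) - 12) - 17)*(-31) = ((-5 - 12) - 17)*(-31) = (-17 - 17)*(-31) = -34*(-31) = 1054)
(Y - 143)*(C(-36) + 1**4) = (1054 - 143)*(1/3 + 1**4) = 911*(1/3 + 1) = 911*(4/3) = 3644/3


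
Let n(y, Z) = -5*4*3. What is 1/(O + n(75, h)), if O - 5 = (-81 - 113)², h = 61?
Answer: 1/37581 ≈ 2.6609e-5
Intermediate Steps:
n(y, Z) = -60 (n(y, Z) = -20*3 = -60)
O = 37641 (O = 5 + (-81 - 113)² = 5 + (-194)² = 5 + 37636 = 37641)
1/(O + n(75, h)) = 1/(37641 - 60) = 1/37581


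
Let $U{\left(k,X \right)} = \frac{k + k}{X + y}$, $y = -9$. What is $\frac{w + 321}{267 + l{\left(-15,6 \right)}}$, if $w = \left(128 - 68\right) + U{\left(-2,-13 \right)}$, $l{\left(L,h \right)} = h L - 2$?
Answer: $\frac{599}{275} \approx 2.1782$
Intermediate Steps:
$l{\left(L,h \right)} = -2 + L h$ ($l{\left(L,h \right)} = L h - 2 = -2 + L h$)
$U{\left(k,X \right)} = \frac{2 k}{-9 + X}$ ($U{\left(k,X \right)} = \frac{k + k}{X - 9} = \frac{2 k}{-9 + X}$)
$w = \frac{662}{11}$ ($w = \left(128 - 68\right) + 2 \left(-2\right) \frac{1}{-9 - 13} = 60 + 2 \left(-2\right) \frac{1}{-22} = 60 + 2 \left(-2\right) \left(- \frac{1}{22}\right) = 60 + \frac{2}{11} = \frac{662}{11} \approx 60.182$)
$\frac{w + 321}{267 + l{\left(-15,6 \right)}} = \frac{\frac{662}{11} + 321}{267 - 92} = \frac{4193}{11 \left(267 - 92\right)} = \frac{4193}{11 \cdot 175} = \frac{4193}{11} \cdot \frac{1}{175} = \frac{599}{275}$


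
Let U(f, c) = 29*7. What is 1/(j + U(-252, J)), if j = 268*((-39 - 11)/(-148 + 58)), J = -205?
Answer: 9/3167 ≈ 0.0028418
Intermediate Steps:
U(f, c) = 203
j = 1340/9 (j = 268*(-50/(-90)) = 268*(-50*(-1/90)) = 268*(5/9) = 1340/9 ≈ 148.89)
1/(j + U(-252, J)) = 1/(1340/9 + 203) = 1/(3167/9) = 9/3167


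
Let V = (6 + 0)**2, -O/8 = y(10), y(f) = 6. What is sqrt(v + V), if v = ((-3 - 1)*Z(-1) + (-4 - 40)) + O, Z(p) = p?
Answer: 2*I*sqrt(13) ≈ 7.2111*I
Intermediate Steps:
O = -48 (O = -8*6 = -48)
v = -88 (v = ((-3 - 1)*(-1) + (-4 - 40)) - 48 = (-4*(-1) - 44) - 48 = (4 - 44) - 48 = -40 - 48 = -88)
V = 36 (V = 6**2 = 36)
sqrt(v + V) = sqrt(-88 + 36) = sqrt(-52) = 2*I*sqrt(13)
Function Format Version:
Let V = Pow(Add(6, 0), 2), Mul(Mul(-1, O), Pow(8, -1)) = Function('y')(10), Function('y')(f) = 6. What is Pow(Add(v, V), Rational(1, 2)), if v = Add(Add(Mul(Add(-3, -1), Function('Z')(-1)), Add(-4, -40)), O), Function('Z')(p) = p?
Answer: Mul(2, I, Pow(13, Rational(1, 2))) ≈ Mul(7.2111, I)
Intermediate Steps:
O = -48 (O = Mul(-8, 6) = -48)
v = -88 (v = Add(Add(Mul(Add(-3, -1), -1), Add(-4, -40)), -48) = Add(Add(Mul(-4, -1), -44), -48) = Add(Add(4, -44), -48) = Add(-40, -48) = -88)
V = 36 (V = Pow(6, 2) = 36)
Pow(Add(v, V), Rational(1, 2)) = Pow(Add(-88, 36), Rational(1, 2)) = Pow(-52, Rational(1, 2)) = Mul(2, I, Pow(13, Rational(1, 2)))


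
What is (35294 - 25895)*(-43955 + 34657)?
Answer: -87391902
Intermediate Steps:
(35294 - 25895)*(-43955 + 34657) = 9399*(-9298) = -87391902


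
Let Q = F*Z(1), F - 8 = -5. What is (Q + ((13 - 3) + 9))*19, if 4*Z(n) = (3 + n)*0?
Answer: 361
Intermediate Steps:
Z(n) = 0 (Z(n) = ((3 + n)*0)/4 = (1/4)*0 = 0)
F = 3 (F = 8 - 5 = 3)
Q = 0 (Q = 3*0 = 0)
(Q + ((13 - 3) + 9))*19 = (0 + ((13 - 3) + 9))*19 = (0 + (10 + 9))*19 = (0 + 19)*19 = 19*19 = 361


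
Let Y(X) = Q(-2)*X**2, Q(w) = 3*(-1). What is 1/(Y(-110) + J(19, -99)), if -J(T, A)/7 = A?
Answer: -1/35607 ≈ -2.8084e-5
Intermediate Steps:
J(T, A) = -7*A
Q(w) = -3
Y(X) = -3*X**2
1/(Y(-110) + J(19, -99)) = 1/(-3*(-110)**2 - 7*(-99)) = 1/(-3*12100 + 693) = 1/(-36300 + 693) = 1/(-35607) = -1/35607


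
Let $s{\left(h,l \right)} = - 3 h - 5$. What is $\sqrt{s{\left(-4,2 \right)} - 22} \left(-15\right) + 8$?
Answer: $8 - 15 i \sqrt{15} \approx 8.0 - 58.095 i$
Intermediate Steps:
$s{\left(h,l \right)} = -5 - 3 h$
$\sqrt{s{\left(-4,2 \right)} - 22} \left(-15\right) + 8 = \sqrt{\left(-5 - -12\right) - 22} \left(-15\right) + 8 = \sqrt{\left(-5 + 12\right) - 22} \left(-15\right) + 8 = \sqrt{7 - 22} \left(-15\right) + 8 = \sqrt{-15} \left(-15\right) + 8 = i \sqrt{15} \left(-15\right) + 8 = - 15 i \sqrt{15} + 8 = 8 - 15 i \sqrt{15}$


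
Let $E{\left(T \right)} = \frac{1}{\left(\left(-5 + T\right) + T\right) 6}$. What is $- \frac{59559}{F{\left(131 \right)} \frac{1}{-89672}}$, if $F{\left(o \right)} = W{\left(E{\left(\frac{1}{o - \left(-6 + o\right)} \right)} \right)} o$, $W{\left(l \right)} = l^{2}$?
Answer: $\frac{4187167324032}{131} \approx 3.1963 \cdot 10^{10}$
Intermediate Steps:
$E{\left(T \right)} = \frac{1}{-30 + 12 T}$ ($E{\left(T \right)} = \frac{1}{\left(-5 + 2 T\right) 6} = \frac{1}{-30 + 12 T}$)
$F{\left(o \right)} = \frac{o}{784}$ ($F{\left(o \right)} = \left(\frac{1}{6 \left(-5 + \frac{2}{o - \left(-6 + o\right)}\right)}\right)^{2} o = \left(\frac{1}{6 \left(-5 + \frac{2}{6}\right)}\right)^{2} o = \left(\frac{1}{6 \left(-5 + 2 \cdot \frac{1}{6}\right)}\right)^{2} o = \left(\frac{1}{6 \left(-5 + \frac{1}{3}\right)}\right)^{2} o = \left(\frac{1}{6 \left(- \frac{14}{3}\right)}\right)^{2} o = \left(\frac{1}{6} \left(- \frac{3}{14}\right)\right)^{2} o = \left(- \frac{1}{28}\right)^{2} o = \frac{o}{784}$)
$- \frac{59559}{F{\left(131 \right)} \frac{1}{-89672}} = - \frac{59559}{\frac{1}{784} \cdot 131 \frac{1}{-89672}} = - \frac{59559}{\frac{131}{784} \left(- \frac{1}{89672}\right)} = - \frac{59559}{- \frac{131}{70302848}} = \left(-59559\right) \left(- \frac{70302848}{131}\right) = \frac{4187167324032}{131}$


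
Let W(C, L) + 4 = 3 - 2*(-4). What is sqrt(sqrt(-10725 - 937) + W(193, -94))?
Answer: sqrt(7 + 7*I*sqrt(238)) ≈ 7.59 + 7.114*I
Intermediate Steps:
W(C, L) = 7 (W(C, L) = -4 + (3 - 2*(-4)) = -4 + (3 + 8) = -4 + 11 = 7)
sqrt(sqrt(-10725 - 937) + W(193, -94)) = sqrt(sqrt(-10725 - 937) + 7) = sqrt(sqrt(-11662) + 7) = sqrt(7*I*sqrt(238) + 7) = sqrt(7 + 7*I*sqrt(238))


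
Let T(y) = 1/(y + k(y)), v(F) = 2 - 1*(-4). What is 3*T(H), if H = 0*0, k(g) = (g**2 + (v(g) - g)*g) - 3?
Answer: -1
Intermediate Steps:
v(F) = 6 (v(F) = 2 + 4 = 6)
k(g) = -3 + g**2 + g*(6 - g) (k(g) = (g**2 + (6 - g)*g) - 3 = (g**2 + g*(6 - g)) - 3 = -3 + g**2 + g*(6 - g))
H = 0
T(y) = 1/(-3 + 7*y) (T(y) = 1/(y + (-3 + 6*y)) = 1/(-3 + 7*y))
3*T(H) = 3/(-3 + 7*0) = 3/(-3 + 0) = 3/(-3) = 3*(-1/3) = -1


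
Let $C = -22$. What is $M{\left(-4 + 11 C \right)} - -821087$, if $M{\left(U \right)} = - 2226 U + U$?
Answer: $1368437$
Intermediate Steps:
$M{\left(U \right)} = - 2225 U$
$M{\left(-4 + 11 C \right)} - -821087 = - 2225 \left(-4 + 11 \left(-22\right)\right) - -821087 = - 2225 \left(-4 - 242\right) + 821087 = \left(-2225\right) \left(-246\right) + 821087 = 547350 + 821087 = 1368437$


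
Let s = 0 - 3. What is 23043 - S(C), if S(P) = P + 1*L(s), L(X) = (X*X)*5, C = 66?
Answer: 22932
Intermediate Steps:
s = -3
L(X) = 5*X**2 (L(X) = X**2*5 = 5*X**2)
S(P) = 45 + P (S(P) = P + 1*(5*(-3)**2) = P + 1*(5*9) = P + 1*45 = P + 45 = 45 + P)
23043 - S(C) = 23043 - (45 + 66) = 23043 - 1*111 = 23043 - 111 = 22932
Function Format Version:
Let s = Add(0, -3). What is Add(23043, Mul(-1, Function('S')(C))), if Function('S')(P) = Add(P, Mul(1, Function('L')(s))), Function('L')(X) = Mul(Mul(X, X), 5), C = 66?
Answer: 22932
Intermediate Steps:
s = -3
Function('L')(X) = Mul(5, Pow(X, 2)) (Function('L')(X) = Mul(Pow(X, 2), 5) = Mul(5, Pow(X, 2)))
Function('S')(P) = Add(45, P) (Function('S')(P) = Add(P, Mul(1, Mul(5, Pow(-3, 2)))) = Add(P, Mul(1, Mul(5, 9))) = Add(P, Mul(1, 45)) = Add(P, 45) = Add(45, P))
Add(23043, Mul(-1, Function('S')(C))) = Add(23043, Mul(-1, Add(45, 66))) = Add(23043, Mul(-1, 111)) = Add(23043, -111) = 22932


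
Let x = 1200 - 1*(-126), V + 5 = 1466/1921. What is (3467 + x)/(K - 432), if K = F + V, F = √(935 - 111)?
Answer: -7715863094883/699221677537 - 35374650226*√206/699221677537 ≈ -11.761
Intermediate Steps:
V = -8139/1921 (V = -5 + 1466/1921 = -8139/1921 ≈ -4.2369)
x = 1326 (x = 1200 + 126 = 1326)
F = 2*√206 (F = √824 = 2*√206 ≈ 28.705)
K = -8139/1921 + 2*√206 (K = 2*√206 - 8139/1921 = -8139/1921 + 2*√206 ≈ 24.469)
(3467 + x)/(K - 432) = (3467 + 1326)/((-8139/1921 + 2*√206) - 432) = 4793/(-838011/1921 + 2*√206)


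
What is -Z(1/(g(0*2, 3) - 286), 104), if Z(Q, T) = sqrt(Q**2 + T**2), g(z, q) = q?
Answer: -5*sqrt(34649705)/283 ≈ -104.00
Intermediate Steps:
-Z(1/(g(0*2, 3) - 286), 104) = -sqrt((1/(3 - 286))**2 + 104**2) = -sqrt((1/(-283))**2 + 10816) = -sqrt((-1/283)**2 + 10816) = -sqrt(1/80089 + 10816) = -sqrt(866242625/80089) = -5*sqrt(34649705)/283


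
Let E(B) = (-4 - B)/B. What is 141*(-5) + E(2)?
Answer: -708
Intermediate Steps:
E(B) = (-4 - B)/B
141*(-5) + E(2) = 141*(-5) + (-4 - 1*2)/2 = -705 + (-4 - 2)/2 = -705 + (1/2)*(-6) = -705 - 3 = -708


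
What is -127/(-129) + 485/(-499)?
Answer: 808/64371 ≈ 0.012552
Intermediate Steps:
-127/(-129) + 485/(-499) = -127*(-1/129) + 485*(-1/499) = 127/129 - 485/499 = 808/64371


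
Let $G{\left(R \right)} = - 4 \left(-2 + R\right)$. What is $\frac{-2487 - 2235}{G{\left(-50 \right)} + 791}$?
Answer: $- \frac{1574}{333} \approx -4.7267$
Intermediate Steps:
$G{\left(R \right)} = 8 - 4 R$
$\frac{-2487 - 2235}{G{\left(-50 \right)} + 791} = \frac{-2487 - 2235}{\left(8 - -200\right) + 791} = - \frac{4722}{\left(8 + 200\right) + 791} = - \frac{4722}{208 + 791} = - \frac{4722}{999} = \left(-4722\right) \frac{1}{999} = - \frac{1574}{333}$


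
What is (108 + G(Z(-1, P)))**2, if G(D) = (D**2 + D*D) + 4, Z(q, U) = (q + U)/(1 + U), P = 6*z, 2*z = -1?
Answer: 14400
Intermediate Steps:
z = -1/2 (z = (1/2)*(-1) = -1/2 ≈ -0.50000)
P = -3 (P = 6*(-1/2) = -3)
Z(q, U) = (U + q)/(1 + U)
G(D) = 4 + 2*D**2 (G(D) = (D**2 + D**2) + 4 = 2*D**2 + 4 = 4 + 2*D**2)
(108 + G(Z(-1, P)))**2 = (108 + (4 + 2*((-3 - 1)/(1 - 3))**2))**2 = (108 + (4 + 2*(-4/(-2))**2))**2 = (108 + (4 + 2*(-1/2*(-4))**2))**2 = (108 + (4 + 2*2**2))**2 = (108 + (4 + 2*4))**2 = (108 + (4 + 8))**2 = (108 + 12)**2 = 120**2 = 14400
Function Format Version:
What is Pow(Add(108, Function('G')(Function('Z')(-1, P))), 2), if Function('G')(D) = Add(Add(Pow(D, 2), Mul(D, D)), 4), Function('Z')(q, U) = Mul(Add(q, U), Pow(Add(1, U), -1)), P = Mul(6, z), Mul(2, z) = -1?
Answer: 14400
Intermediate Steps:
z = Rational(-1, 2) (z = Mul(Rational(1, 2), -1) = Rational(-1, 2) ≈ -0.50000)
P = -3 (P = Mul(6, Rational(-1, 2)) = -3)
Function('Z')(q, U) = Mul(Pow(Add(1, U), -1), Add(U, q)) (Function('Z')(q, U) = Mul(Add(U, q), Pow(Add(1, U), -1)) = Mul(Pow(Add(1, U), -1), Add(U, q)))
Function('G')(D) = Add(4, Mul(2, Pow(D, 2))) (Function('G')(D) = Add(Add(Pow(D, 2), Pow(D, 2)), 4) = Add(Mul(2, Pow(D, 2)), 4) = Add(4, Mul(2, Pow(D, 2))))
Pow(Add(108, Function('G')(Function('Z')(-1, P))), 2) = Pow(Add(108, Add(4, Mul(2, Pow(Mul(Pow(Add(1, -3), -1), Add(-3, -1)), 2)))), 2) = Pow(Add(108, Add(4, Mul(2, Pow(Mul(Pow(-2, -1), -4), 2)))), 2) = Pow(Add(108, Add(4, Mul(2, Pow(Mul(Rational(-1, 2), -4), 2)))), 2) = Pow(Add(108, Add(4, Mul(2, Pow(2, 2)))), 2) = Pow(Add(108, Add(4, Mul(2, 4))), 2) = Pow(Add(108, Add(4, 8)), 2) = Pow(Add(108, 12), 2) = Pow(120, 2) = 14400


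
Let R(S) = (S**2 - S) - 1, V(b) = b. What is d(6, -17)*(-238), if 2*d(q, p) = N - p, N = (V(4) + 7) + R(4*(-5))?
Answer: -53193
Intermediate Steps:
R(S) = -1 + S**2 - S
N = 430 (N = (4 + 7) + (-1 + (4*(-5))**2 - 4*(-5)) = 11 + (-1 + (-20)**2 - 1*(-20)) = 11 + (-1 + 400 + 20) = 11 + 419 = 430)
d(q, p) = 215 - p/2 (d(q, p) = (430 - p)/2 = 215 - p/2)
d(6, -17)*(-238) = (215 - 1/2*(-17))*(-238) = (215 + 17/2)*(-238) = (447/2)*(-238) = -53193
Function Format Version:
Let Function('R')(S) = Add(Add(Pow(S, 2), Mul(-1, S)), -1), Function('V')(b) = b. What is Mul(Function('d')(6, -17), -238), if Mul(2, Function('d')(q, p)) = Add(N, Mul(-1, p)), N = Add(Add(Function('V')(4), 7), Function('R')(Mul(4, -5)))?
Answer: -53193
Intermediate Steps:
Function('R')(S) = Add(-1, Pow(S, 2), Mul(-1, S))
N = 430 (N = Add(Add(4, 7), Add(-1, Pow(Mul(4, -5), 2), Mul(-1, Mul(4, -5)))) = Add(11, Add(-1, Pow(-20, 2), Mul(-1, -20))) = Add(11, Add(-1, 400, 20)) = Add(11, 419) = 430)
Function('d')(q, p) = Add(215, Mul(Rational(-1, 2), p)) (Function('d')(q, p) = Mul(Rational(1, 2), Add(430, Mul(-1, p))) = Add(215, Mul(Rational(-1, 2), p)))
Mul(Function('d')(6, -17), -238) = Mul(Add(215, Mul(Rational(-1, 2), -17)), -238) = Mul(Add(215, Rational(17, 2)), -238) = Mul(Rational(447, 2), -238) = -53193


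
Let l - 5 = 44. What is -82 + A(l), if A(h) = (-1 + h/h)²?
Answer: -82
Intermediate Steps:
l = 49 (l = 5 + 44 = 49)
A(h) = 0 (A(h) = (-1 + 1)² = 0² = 0)
-82 + A(l) = -82 + 0 = -82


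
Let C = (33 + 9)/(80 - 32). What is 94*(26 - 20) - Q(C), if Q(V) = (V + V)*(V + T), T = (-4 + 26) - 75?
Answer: 20967/32 ≈ 655.22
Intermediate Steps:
T = -53 (T = 22 - 75 = -53)
C = 7/8 (C = 42/48 = 42*(1/48) = 7/8 ≈ 0.87500)
Q(V) = 2*V*(-53 + V) (Q(V) = (V + V)*(V - 53) = (2*V)*(-53 + V) = 2*V*(-53 + V))
94*(26 - 20) - Q(C) = 94*(26 - 20) - 2*7*(-53 + 7/8)/8 = 94*6 - 2*7*(-417)/(8*8) = 564 - 1*(-2919/32) = 564 + 2919/32 = 20967/32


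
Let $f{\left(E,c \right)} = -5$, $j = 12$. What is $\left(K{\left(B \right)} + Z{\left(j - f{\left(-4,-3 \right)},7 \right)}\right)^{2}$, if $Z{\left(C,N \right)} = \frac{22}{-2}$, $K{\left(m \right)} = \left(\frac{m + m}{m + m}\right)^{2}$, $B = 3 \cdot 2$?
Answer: $100$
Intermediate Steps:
$B = 6$
$K{\left(m \right)} = 1$ ($K{\left(m \right)} = \left(\frac{2 m}{2 m}\right)^{2} = \left(2 m \frac{1}{2 m}\right)^{2} = 1^{2} = 1$)
$Z{\left(C,N \right)} = -11$ ($Z{\left(C,N \right)} = 22 \left(- \frac{1}{2}\right) = -11$)
$\left(K{\left(B \right)} + Z{\left(j - f{\left(-4,-3 \right)},7 \right)}\right)^{2} = \left(1 - 11\right)^{2} = \left(-10\right)^{2} = 100$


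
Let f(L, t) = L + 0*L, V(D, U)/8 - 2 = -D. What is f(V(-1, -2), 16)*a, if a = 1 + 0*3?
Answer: 24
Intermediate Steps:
V(D, U) = 16 - 8*D (V(D, U) = 16 + 8*(-D) = 16 - 8*D)
f(L, t) = L (f(L, t) = L + 0 = L)
a = 1 (a = 1 + 0 = 1)
f(V(-1, -2), 16)*a = (16 - 8*(-1))*1 = (16 + 8)*1 = 24*1 = 24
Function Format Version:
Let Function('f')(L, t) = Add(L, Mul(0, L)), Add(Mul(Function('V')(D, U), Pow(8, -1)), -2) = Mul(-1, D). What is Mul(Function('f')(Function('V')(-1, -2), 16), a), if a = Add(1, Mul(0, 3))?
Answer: 24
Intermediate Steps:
Function('V')(D, U) = Add(16, Mul(-8, D)) (Function('V')(D, U) = Add(16, Mul(8, Mul(-1, D))) = Add(16, Mul(-8, D)))
Function('f')(L, t) = L (Function('f')(L, t) = Add(L, 0) = L)
a = 1 (a = Add(1, 0) = 1)
Mul(Function('f')(Function('V')(-1, -2), 16), a) = Mul(Add(16, Mul(-8, -1)), 1) = Mul(Add(16, 8), 1) = Mul(24, 1) = 24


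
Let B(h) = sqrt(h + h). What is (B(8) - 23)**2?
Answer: 361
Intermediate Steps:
B(h) = sqrt(2)*sqrt(h) (B(h) = sqrt(2*h) = sqrt(2)*sqrt(h))
(B(8) - 23)**2 = (sqrt(2)*sqrt(8) - 23)**2 = (sqrt(2)*(2*sqrt(2)) - 23)**2 = (4 - 23)**2 = (-19)**2 = 361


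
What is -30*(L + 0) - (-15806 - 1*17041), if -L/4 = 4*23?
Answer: 43887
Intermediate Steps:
L = -368 (L = -16*23 = -4*92 = -368)
-30*(L + 0) - (-15806 - 1*17041) = -30*(-368 + 0) - (-15806 - 1*17041) = -30*(-368) - (-15806 - 17041) = 11040 - 1*(-32847) = 11040 + 32847 = 43887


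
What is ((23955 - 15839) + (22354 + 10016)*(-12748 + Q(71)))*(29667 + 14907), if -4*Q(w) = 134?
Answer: -18441558184386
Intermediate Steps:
Q(w) = -67/2 (Q(w) = -¼*134 = -67/2)
((23955 - 15839) + (22354 + 10016)*(-12748 + Q(71)))*(29667 + 14907) = ((23955 - 15839) + (22354 + 10016)*(-12748 - 67/2))*(29667 + 14907) = (8116 + 32370*(-25563/2))*44574 = (8116 - 413737155)*44574 = -413729039*44574 = -18441558184386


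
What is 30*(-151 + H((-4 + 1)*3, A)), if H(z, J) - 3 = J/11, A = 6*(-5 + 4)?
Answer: -49020/11 ≈ -4456.4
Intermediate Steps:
A = -6 (A = 6*(-1) = -6)
H(z, J) = 3 + J/11
30*(-151 + H((-4 + 1)*3, A)) = 30*(-151 + (3 + (1/11)*(-6))) = 30*(-151 + (3 - 6/11)) = 30*(-151 + 27/11) = 30*(-1634/11) = -49020/11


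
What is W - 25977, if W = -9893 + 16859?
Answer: -19011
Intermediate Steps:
W = 6966
W - 25977 = 6966 - 25977 = -19011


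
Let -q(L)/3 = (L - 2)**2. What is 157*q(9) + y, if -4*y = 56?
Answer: -23093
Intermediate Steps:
y = -14 (y = -1/4*56 = -14)
q(L) = -3*(-2 + L)**2 (q(L) = -3*(L - 2)**2 = -3*(-2 + L)**2)
157*q(9) + y = 157*(-3*(-2 + 9)**2) - 14 = 157*(-3*7**2) - 14 = 157*(-3*49) - 14 = 157*(-147) - 14 = -23079 - 14 = -23093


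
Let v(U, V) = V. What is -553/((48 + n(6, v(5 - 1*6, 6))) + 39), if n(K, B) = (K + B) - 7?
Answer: -553/92 ≈ -6.0109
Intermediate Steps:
n(K, B) = -7 + B + K (n(K, B) = (B + K) - 7 = -7 + B + K)
-553/((48 + n(6, v(5 - 1*6, 6))) + 39) = -553/((48 + (-7 + 6 + 6)) + 39) = -553/((48 + 5) + 39) = -553/(53 + 39) = -553/92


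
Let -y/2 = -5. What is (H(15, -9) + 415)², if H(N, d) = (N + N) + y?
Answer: 207025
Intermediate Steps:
y = 10 (y = -2*(-5) = 10)
H(N, d) = 10 + 2*N (H(N, d) = (N + N) + 10 = 2*N + 10 = 10 + 2*N)
(H(15, -9) + 415)² = ((10 + 2*15) + 415)² = ((10 + 30) + 415)² = (40 + 415)² = 455² = 207025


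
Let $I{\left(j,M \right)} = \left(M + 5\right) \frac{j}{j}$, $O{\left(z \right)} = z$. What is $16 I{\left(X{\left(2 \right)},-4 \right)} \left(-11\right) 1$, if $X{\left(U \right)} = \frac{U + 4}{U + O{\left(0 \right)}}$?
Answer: $-176$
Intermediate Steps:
$X{\left(U \right)} = \frac{4 + U}{U}$ ($X{\left(U \right)} = \frac{U + 4}{U + 0} = \frac{4 + U}{U}$)
$I{\left(j,M \right)} = 5 + M$ ($I{\left(j,M \right)} = \left(5 + M\right) 1 = 5 + M$)
$16 I{\left(X{\left(2 \right)},-4 \right)} \left(-11\right) 1 = 16 \left(5 - 4\right) \left(-11\right) 1 = 16 \cdot 1 \left(-11\right) 1 = 16 \left(-11\right) 1 = \left(-176\right) 1 = -176$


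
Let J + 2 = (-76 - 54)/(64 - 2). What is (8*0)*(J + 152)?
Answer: 0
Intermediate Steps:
J = -127/31 (J = -2 + (-76 - 54)/(64 - 2) = -2 - 130/62 = -2 - 130*1/62 = -2 - 65/31 = -127/31 ≈ -4.0968)
(8*0)*(J + 152) = (8*0)*(-127/31 + 152) = 0*(4585/31) = 0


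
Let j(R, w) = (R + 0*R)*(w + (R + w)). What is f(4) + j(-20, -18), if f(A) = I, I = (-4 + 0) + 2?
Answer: 1118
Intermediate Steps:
I = -2 (I = -4 + 2 = -2)
j(R, w) = R*(R + 2*w) (j(R, w) = (R + 0)*(R + 2*w) = R*(R + 2*w))
f(A) = -2
f(4) + j(-20, -18) = -2 - 20*(-20 + 2*(-18)) = -2 - 20*(-20 - 36) = -2 - 20*(-56) = -2 + 1120 = 1118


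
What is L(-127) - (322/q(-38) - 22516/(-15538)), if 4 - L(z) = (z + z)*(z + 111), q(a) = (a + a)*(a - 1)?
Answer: -46763386645/11513658 ≈ -4061.6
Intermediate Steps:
q(a) = 2*a*(-1 + a) (q(a) = (2*a)*(-1 + a) = 2*a*(-1 + a))
L(z) = 4 - 2*z*(111 + z) (L(z) = 4 - (z + z)*(z + 111) = 4 - 2*z*(111 + z))
L(-127) - (322/q(-38) - 22516/(-15538)) = (4 - 222*(-127) - 2*(-127)²) - (322/((2*(-38)*(-1 - 38))) - 22516/(-15538)) = (4 + 28194 - 2*16129) - (322/((2*(-38)*(-39))) - 22516*(-1/15538)) = (4 + 28194 - 32258) - (322/2964 + 11258/7769) = -4060 - (322*(1/2964) + 11258/7769) = -4060 - (161/1482 + 11258/7769) = -4060 - 1*17935165/11513658 = -4060 - 17935165/11513658 = -46763386645/11513658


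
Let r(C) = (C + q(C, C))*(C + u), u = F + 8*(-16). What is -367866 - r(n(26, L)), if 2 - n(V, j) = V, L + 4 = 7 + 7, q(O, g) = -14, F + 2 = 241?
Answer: -364560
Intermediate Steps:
F = 239 (F = -2 + 241 = 239)
L = 10 (L = -4 + (7 + 7) = -4 + 14 = 10)
u = 111 (u = 239 + 8*(-16) = 239 - 128 = 111)
n(V, j) = 2 - V
r(C) = (-14 + C)*(111 + C) (r(C) = (C - 14)*(C + 111) = (-14 + C)*(111 + C))
-367866 - r(n(26, L)) = -367866 - (-1554 + (2 - 1*26)² + 97*(2 - 1*26)) = -367866 - (-1554 + (2 - 26)² + 97*(2 - 26)) = -367866 - (-1554 + (-24)² + 97*(-24)) = -367866 - (-1554 + 576 - 2328) = -367866 - 1*(-3306) = -367866 + 3306 = -364560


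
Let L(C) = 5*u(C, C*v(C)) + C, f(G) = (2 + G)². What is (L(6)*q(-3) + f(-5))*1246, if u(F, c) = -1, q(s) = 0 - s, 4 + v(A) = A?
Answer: 14952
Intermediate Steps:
v(A) = -4 + A
q(s) = -s
L(C) = -5 + C (L(C) = 5*(-1) + C = -5 + C)
(L(6)*q(-3) + f(-5))*1246 = ((-5 + 6)*(-1*(-3)) + (2 - 5)²)*1246 = (1*3 + (-3)²)*1246 = (3 + 9)*1246 = 12*1246 = 14952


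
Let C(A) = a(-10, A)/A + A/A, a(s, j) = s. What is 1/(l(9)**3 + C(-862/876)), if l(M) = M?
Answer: 431/319010 ≈ 0.0013511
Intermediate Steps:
C(A) = 1 - 10/A (C(A) = -10/A + A/A = -10/A + 1 = 1 - 10/A)
1/(l(9)**3 + C(-862/876)) = 1/(9**3 + (-10 - 862/876)/((-862/876))) = 1/(729 + (-10 - 862*1/876)/((-862*1/876))) = 1/(729 + (-10 - 431/438)/(-431/438)) = 1/(729 - 438/431*(-4811/438)) = 1/(729 + 4811/431) = 1/(319010/431) = 431/319010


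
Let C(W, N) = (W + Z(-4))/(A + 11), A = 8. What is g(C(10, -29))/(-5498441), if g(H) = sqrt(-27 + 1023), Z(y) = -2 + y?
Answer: -2*sqrt(249)/5498441 ≈ -5.7397e-6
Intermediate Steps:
C(W, N) = -6/19 + W/19 (C(W, N) = (W + (-2 - 4))/(8 + 11) = (W - 6)/19 = (-6 + W)*(1/19) = -6/19 + W/19)
g(H) = 2*sqrt(249) (g(H) = sqrt(996) = 2*sqrt(249))
g(C(10, -29))/(-5498441) = (2*sqrt(249))/(-5498441) = (2*sqrt(249))*(-1/5498441) = -2*sqrt(249)/5498441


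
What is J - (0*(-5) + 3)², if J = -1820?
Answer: -1829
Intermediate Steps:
J - (0*(-5) + 3)² = -1820 - (0*(-5) + 3)² = -1820 - (0 + 3)² = -1820 - 1*3² = -1820 - 1*9 = -1820 - 9 = -1829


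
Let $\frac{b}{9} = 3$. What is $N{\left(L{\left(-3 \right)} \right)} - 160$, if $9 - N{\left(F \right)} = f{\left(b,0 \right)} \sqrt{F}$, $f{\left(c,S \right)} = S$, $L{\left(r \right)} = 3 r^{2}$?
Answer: $-151$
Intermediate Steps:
$b = 27$ ($b = 9 \cdot 3 = 27$)
$N{\left(F \right)} = 9$ ($N{\left(F \right)} = 9 - 0 \sqrt{F} = 9 - 0 = 9 + 0 = 9$)
$N{\left(L{\left(-3 \right)} \right)} - 160 = 9 - 160 = -151$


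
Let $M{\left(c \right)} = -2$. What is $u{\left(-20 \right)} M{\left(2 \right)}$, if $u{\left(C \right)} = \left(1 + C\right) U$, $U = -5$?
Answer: $-190$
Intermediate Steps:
$u{\left(C \right)} = -5 - 5 C$ ($u{\left(C \right)} = \left(1 + C\right) \left(-5\right) = -5 - 5 C$)
$u{\left(-20 \right)} M{\left(2 \right)} = \left(-5 - -100\right) \left(-2\right) = \left(-5 + 100\right) \left(-2\right) = 95 \left(-2\right) = -190$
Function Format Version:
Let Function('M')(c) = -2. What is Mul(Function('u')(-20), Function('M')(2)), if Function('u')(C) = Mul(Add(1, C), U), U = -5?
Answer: -190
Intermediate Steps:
Function('u')(C) = Add(-5, Mul(-5, C)) (Function('u')(C) = Mul(Add(1, C), -5) = Add(-5, Mul(-5, C)))
Mul(Function('u')(-20), Function('M')(2)) = Mul(Add(-5, Mul(-5, -20)), -2) = Mul(Add(-5, 100), -2) = Mul(95, -2) = -190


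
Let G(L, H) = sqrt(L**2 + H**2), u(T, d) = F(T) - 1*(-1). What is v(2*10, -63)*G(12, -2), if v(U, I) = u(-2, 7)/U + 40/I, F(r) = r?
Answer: -863*sqrt(37)/630 ≈ -8.3324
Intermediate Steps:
u(T, d) = 1 + T (u(T, d) = T - 1*(-1) = T + 1 = 1 + T)
v(U, I) = -1/U + 40/I (v(U, I) = (1 - 2)/U + 40/I = -1/U + 40/I)
G(L, H) = sqrt(H**2 + L**2)
v(2*10, -63)*G(12, -2) = (-1/(2*10) + 40/(-63))*sqrt((-2)**2 + 12**2) = (-1/20 + 40*(-1/63))*sqrt(4 + 144) = (-1*1/20 - 40/63)*sqrt(148) = (-1/20 - 40/63)*(2*sqrt(37)) = -863*sqrt(37)/630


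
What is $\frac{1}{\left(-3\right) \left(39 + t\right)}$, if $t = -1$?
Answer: $- \frac{1}{114} \approx -0.0087719$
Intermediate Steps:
$\frac{1}{\left(-3\right) \left(39 + t\right)} = \frac{1}{\left(-3\right) \left(39 - 1\right)} = \frac{1}{\left(-3\right) 38} = \frac{1}{-114} = - \frac{1}{114}$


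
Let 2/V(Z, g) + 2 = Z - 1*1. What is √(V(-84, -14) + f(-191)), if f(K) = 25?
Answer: √189051/87 ≈ 4.9977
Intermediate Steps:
V(Z, g) = 2/(-3 + Z) (V(Z, g) = 2/(-2 + (Z - 1*1)) = 2/(-2 + (Z - 1)) = 2/(-2 + (-1 + Z)) = 2/(-3 + Z))
√(V(-84, -14) + f(-191)) = √(2/(-3 - 84) + 25) = √(2/(-87) + 25) = √(2*(-1/87) + 25) = √(-2/87 + 25) = √(2173/87) = √189051/87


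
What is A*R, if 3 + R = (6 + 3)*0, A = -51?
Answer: 153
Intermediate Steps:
R = -3 (R = -3 + (6 + 3)*0 = -3 + 9*0 = -3 + 0 = -3)
A*R = -51*(-3) = 153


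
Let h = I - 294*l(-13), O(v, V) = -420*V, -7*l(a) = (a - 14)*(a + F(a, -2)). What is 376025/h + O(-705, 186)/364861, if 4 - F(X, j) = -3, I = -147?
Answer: 19525258955/346982811 ≈ 56.272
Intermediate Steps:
F(X, j) = 7 (F(X, j) = 4 - 1*(-3) = 4 + 3 = 7)
l(a) = -(-14 + a)*(7 + a)/7 (l(a) = -(a - 14)*(a + 7)/7 = -(-14 + a)*(7 + a)/7)
h = 6657 (h = -147 - 294*(14 - 13 - ⅐*(-13)²) = -147 - 294*(14 - 13 - ⅐*169) = -147 - 294*(14 - 13 - 169/7) = -147 - 294*(-162/7) = -147 + 6804 = 6657)
376025/h + O(-705, 186)/364861 = 376025/6657 - 420*186/364861 = 376025*(1/6657) - 78120*1/364861 = 376025/6657 - 11160/52123 = 19525258955/346982811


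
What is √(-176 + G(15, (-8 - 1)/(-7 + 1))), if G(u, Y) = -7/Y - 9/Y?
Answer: 4*I*√105/3 ≈ 13.663*I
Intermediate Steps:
G(u, Y) = -16/Y
√(-176 + G(15, (-8 - 1)/(-7 + 1))) = √(-176 - 16*(-7 + 1)/(-8 - 1)) = √(-176 - 16/((-9/(-6)))) = √(-176 - 16/((-9*(-⅙)))) = √(-176 - 16/3/2) = √(-176 - 16*⅔) = √(-176 - 32/3) = √(-560/3) = 4*I*√105/3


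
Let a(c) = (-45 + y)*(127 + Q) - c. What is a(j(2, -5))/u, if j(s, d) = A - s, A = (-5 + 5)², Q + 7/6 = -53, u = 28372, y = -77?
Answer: -26651/85116 ≈ -0.31311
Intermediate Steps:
Q = -325/6 (Q = -7/6 - 53 = -325/6 ≈ -54.167)
A = 0 (A = 0² = 0)
j(s, d) = -s (j(s, d) = 0 - s = -s)
a(c) = -26657/3 - c (a(c) = (-45 - 77)*(127 - 325/6) - c = -122*437/6 - c = -26657/3 - c)
a(j(2, -5))/u = (-26657/3 - (-1)*2)/28372 = (-26657/3 - 1*(-2))*(1/28372) = (-26657/3 + 2)*(1/28372) = -26651/3*1/28372 = -26651/85116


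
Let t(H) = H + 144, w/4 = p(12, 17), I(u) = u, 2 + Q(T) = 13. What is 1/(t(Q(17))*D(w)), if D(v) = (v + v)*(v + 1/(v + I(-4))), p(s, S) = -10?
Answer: 11/5459100 ≈ 2.0150e-6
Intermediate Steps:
Q(T) = 11 (Q(T) = -2 + 13 = 11)
w = -40 (w = 4*(-10) = -40)
D(v) = 2*v*(v + 1/(-4 + v)) (D(v) = (v + v)*(v + 1/(v - 4)) = (2*v)*(v + 1/(-4 + v)) = 2*v*(v + 1/(-4 + v)))
t(H) = 144 + H
1/(t(Q(17))*D(w)) = 1/((144 + 11)*((2*(-40)*(1 + (-40)**2 - 4*(-40))/(-4 - 40)))) = 1/(155*((2*(-40)*(1 + 1600 + 160)/(-44)))) = 1/(155*((2*(-40)*(-1/44)*1761))) = 1/(155*(35220/11)) = (1/155)*(11/35220) = 11/5459100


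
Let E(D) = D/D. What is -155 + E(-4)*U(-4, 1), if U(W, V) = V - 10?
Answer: -164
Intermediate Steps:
E(D) = 1
U(W, V) = -10 + V
-155 + E(-4)*U(-4, 1) = -155 + 1*(-10 + 1) = -155 + 1*(-9) = -155 - 9 = -164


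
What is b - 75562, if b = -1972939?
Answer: -2048501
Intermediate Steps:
b - 75562 = -1972939 - 75562 = -2048501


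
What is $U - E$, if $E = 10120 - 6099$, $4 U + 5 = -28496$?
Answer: $- \frac{44585}{4} \approx -11146.0$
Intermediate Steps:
$U = - \frac{28501}{4}$ ($U = - \frac{5}{4} + \frac{1}{4} \left(-28496\right) = - \frac{5}{4} - 7124 = - \frac{28501}{4} \approx -7125.3$)
$E = 4021$ ($E = 10120 - 6099 = 4021$)
$U - E = - \frac{28501}{4} - 4021 = - \frac{44585}{4}$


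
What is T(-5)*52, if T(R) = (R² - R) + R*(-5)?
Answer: 2860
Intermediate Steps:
T(R) = R² - 6*R (T(R) = (R² - R) - 5*R = R² - 6*R)
T(-5)*52 = -5*(-6 - 5)*52 = -5*(-11)*52 = 55*52 = 2860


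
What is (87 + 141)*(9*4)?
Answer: 8208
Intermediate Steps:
(87 + 141)*(9*4) = 228*36 = 8208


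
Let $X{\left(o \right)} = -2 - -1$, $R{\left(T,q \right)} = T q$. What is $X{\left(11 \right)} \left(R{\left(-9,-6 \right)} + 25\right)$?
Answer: $-79$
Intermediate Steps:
$X{\left(o \right)} = -1$ ($X{\left(o \right)} = -2 + 1 = -1$)
$X{\left(11 \right)} \left(R{\left(-9,-6 \right)} + 25\right) = - (\left(-9\right) \left(-6\right) + 25) = - (54 + 25) = \left(-1\right) 79 = -79$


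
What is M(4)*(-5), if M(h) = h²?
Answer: -80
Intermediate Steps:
M(4)*(-5) = 4²*(-5) = 16*(-5) = -80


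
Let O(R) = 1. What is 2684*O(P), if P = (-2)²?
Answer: 2684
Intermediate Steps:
P = 4
2684*O(P) = 2684*1 = 2684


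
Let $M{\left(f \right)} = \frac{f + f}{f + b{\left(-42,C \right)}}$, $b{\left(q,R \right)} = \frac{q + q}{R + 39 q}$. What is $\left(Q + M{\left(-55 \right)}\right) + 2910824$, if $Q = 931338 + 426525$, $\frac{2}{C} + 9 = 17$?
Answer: $\frac{1536595711313}{359969} \approx 4.2687 \cdot 10^{6}$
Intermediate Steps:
$C = \frac{1}{4}$ ($C = \frac{2}{-9 + 17} = \frac{2}{8} = 2 \cdot \frac{1}{8} = \frac{1}{4} \approx 0.25$)
$b{\left(q,R \right)} = \frac{2 q}{R + 39 q}$
$Q = 1357863$
$M{\left(f \right)} = \frac{2 f}{\frac{336}{6551} + f}$ ($M{\left(f \right)} = \frac{f + f}{f + 2 \left(-42\right) \frac{1}{\frac{1}{4} + 39 \left(-42\right)}} = \frac{2 f}{f + 2 \left(-42\right) \frac{1}{\frac{1}{4} - 1638}} = \frac{2 f}{f + 2 \left(-42\right) \frac{1}{- \frac{6551}{4}}} = \frac{2 f}{f + 2 \left(-42\right) \left(- \frac{4}{6551}\right)} = \frac{2 f}{f + \frac{336}{6551}} = \frac{2 f}{\frac{336}{6551} + f}$)
$\left(Q + M{\left(-55 \right)}\right) + 2910824 = \left(1357863 + 13102 \left(-55\right) \frac{1}{336 + 6551 \left(-55\right)}\right) + 2910824 = \left(1357863 + 13102 \left(-55\right) \frac{1}{336 - 360305}\right) + 2910824 = \left(1357863 + 13102 \left(-55\right) \frac{1}{-359969}\right) + 2910824 = \left(1357863 + 13102 \left(-55\right) \left(- \frac{1}{359969}\right)\right) + 2910824 = \left(1357863 + \frac{720610}{359969}\right) + 2910824 = \frac{488789306857}{359969} + 2910824 = \frac{1536595711313}{359969}$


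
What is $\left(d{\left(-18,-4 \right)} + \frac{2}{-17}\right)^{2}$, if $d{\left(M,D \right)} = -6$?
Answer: $\frac{10816}{289} \approx 37.426$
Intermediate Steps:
$\left(d{\left(-18,-4 \right)} + \frac{2}{-17}\right)^{2} = \left(-6 + \frac{2}{-17}\right)^{2} = \left(-6 + 2 \left(- \frac{1}{17}\right)\right)^{2} = \left(-6 - \frac{2}{17}\right)^{2} = \left(- \frac{104}{17}\right)^{2} = \frac{10816}{289}$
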